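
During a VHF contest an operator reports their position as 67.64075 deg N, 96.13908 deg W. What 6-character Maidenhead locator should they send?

EP17wp

Offset from 180°W / 90°S: lon 83.8609°, lat 157.6407°.
Field: lon ⌊83.8609/20⌋ = 4 → E; lat ⌊157.6407/10⌋ = 15 → P.
Square: lon ⌊3.8609/2⌋ = 1; lat ⌊7.6407/1⌋ = 7.
Subsquare: lon ⌊1.8609/0.0833333⌋ = 22 → w; lat ⌊0.6407/0.0416667⌋ = 15 → p.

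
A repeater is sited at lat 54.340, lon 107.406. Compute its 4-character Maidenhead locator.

Offset from 180°W / 90°S: lon 287.41°, lat 144.34°.
Field: lon ⌊287.41/20⌋ = 14 → O; lat ⌊144.34/10⌋ = 14 → O.
Square: lon ⌊7.41/2⌋ = 3; lat ⌊4.34/1⌋ = 4.

OO34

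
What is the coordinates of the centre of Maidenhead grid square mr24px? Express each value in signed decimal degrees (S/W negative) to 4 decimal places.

84.9792, 65.2917

Field M=12, R=17: +12·20° lon, +17·10° lat → SW at lon 60°, lat 80°.
Square 2, 4: +2·2° lon, +4·1° lat → SW at lon 64°, lat 84°.
Subsquare p=15, x=23: +15·0.0833333° lon, +23·0.0416667° lat → SW at lon 65.25°, lat 84.9583°.
Cell spans 0.0833333° lon × 0.0416667° lat. Centre is SW corner plus half of each.
latitude 84.9792, longitude 65.2917.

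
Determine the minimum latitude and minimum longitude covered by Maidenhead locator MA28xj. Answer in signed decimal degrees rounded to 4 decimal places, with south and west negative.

-81.6250, 65.9167

Field M=12, A=0: +12·20° lon, +0·10° lat → SW at lon 60°, lat -90°.
Square 2, 8: +2·2° lon, +8·1° lat → SW at lon 64°, lat -82°.
Subsquare x=23, j=9: +23·0.0833333° lon, +9·0.0416667° lat → SW at lon 65.9167°, lat -81.625°.
latitude -81.6250, longitude 65.9167.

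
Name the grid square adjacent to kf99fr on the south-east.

KF99gq

Longitude subsquare f = 5; +1 → 6 = g.
Latitude subsquare r = 17; −1 → 16 = q.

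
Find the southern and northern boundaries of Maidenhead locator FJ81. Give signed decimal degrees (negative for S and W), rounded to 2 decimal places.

1.00, 2.00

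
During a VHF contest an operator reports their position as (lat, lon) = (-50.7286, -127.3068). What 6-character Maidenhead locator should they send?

CD69ig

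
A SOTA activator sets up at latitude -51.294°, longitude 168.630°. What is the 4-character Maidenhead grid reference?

Shift to the Maidenhead origin (180°W, 90°S): lon 348.63, lat 38.71.
Field: lon ⌊348.63/20⌋ = 17 → R; lat ⌊38.71/10⌋ = 3 → D.
Square: lon ⌊8.63/2⌋ = 4; lat ⌊8.71/1⌋ = 8.

RD48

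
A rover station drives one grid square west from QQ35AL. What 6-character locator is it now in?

Longitude subsquare a = 0; −1 → -1, wraps to 23 = x, carry into square.
Longitude square 3; −1 → 2.
The latitude characters are unchanged.

QQ25xl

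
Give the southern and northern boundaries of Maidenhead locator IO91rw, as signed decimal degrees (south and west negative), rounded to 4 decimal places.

51.9167, 51.9583

Field I=8, O=14: +8·20° lon, +14·10° lat → SW at lon -20°, lat 50°.
Square 9, 1: +9·2° lon, +1·1° lat → SW at lon -2°, lat 51°.
Subsquare r=17, w=22: +17·0.0833333° lon, +22·0.0416667° lat → SW at lon -0.583333°, lat 51.9167°.
Cell spans 0.0833333° lon × 0.0416667° lat.
south 51.9167, north 51.9583.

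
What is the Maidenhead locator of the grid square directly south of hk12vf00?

Latitude extended square 0; −1 → -1, wraps to 9, carry into subsquare.
Latitude subsquare f = 5; −1 → 4 = e.
The longitude characters are unchanged.

HK12ve09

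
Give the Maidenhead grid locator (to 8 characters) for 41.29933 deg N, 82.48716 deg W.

EN81sh11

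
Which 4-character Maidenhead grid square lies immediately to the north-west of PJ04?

OJ95

Longitude square 0; −1 → -1, wraps to 9, carry into field.
Longitude field P = 15; −1 → 14 = O.
Latitude square 4; +1 → 5.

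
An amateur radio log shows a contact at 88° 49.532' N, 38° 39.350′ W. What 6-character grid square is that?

HR08qt

Offset from 180°W / 90°S: lon 141.3442°, lat 178.8255°.
Field: lon ⌊141.3442/20⌋ = 7 → H; lat ⌊178.8255/10⌋ = 17 → R.
Square: lon ⌊1.3442/2⌋ = 0; lat ⌊8.8255/1⌋ = 8.
Subsquare: lon ⌊1.3442/0.0833333⌋ = 16 → q; lat ⌊0.8255/0.0416667⌋ = 19 → t.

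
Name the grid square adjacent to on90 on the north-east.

PN01

Longitude square 9; +1 → 10, wraps to 0, carry into field.
Longitude field O = 14; +1 → 15 = P.
Latitude square 0; +1 → 1.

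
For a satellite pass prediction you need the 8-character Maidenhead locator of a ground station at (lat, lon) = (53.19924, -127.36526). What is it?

Add 180° to longitude and 90° to latitude: 52.63474, 143.19924.
Field: lon ⌊52.63474/20⌋ = 2 → C; lat ⌊143.19924/10⌋ = 14 → O.
Square: lon ⌊12.63474/2⌋ = 6; lat ⌊3.19924/1⌋ = 3.
Subsquare: lon ⌊0.63474/0.0833333⌋ = 7 → h; lat ⌊0.19924/0.0416667⌋ = 4 → e.
Extended square: lon ⌊0.05141/0.00833333⌋ = 6; lat ⌊0.03257/0.00416667⌋ = 7.

CO63he67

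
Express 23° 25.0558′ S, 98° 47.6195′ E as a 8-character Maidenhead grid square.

NG96jn59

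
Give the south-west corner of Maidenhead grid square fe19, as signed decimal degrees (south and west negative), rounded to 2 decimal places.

Field F=5, E=4: +5·20° lon, +4·10° lat → SW at lon -80°, lat -50°.
Square 1, 9: +1·2° lon, +9·1° lat → SW at lon -78°, lat -41°.
latitude -41.00, longitude -78.00.

-41.00, -78.00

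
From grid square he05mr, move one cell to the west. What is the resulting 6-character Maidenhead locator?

Longitude subsquare m = 12; −1 → 11 = l.
The latitude characters are unchanged.

HE05lr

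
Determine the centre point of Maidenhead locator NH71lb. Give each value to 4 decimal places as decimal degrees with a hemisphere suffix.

18.9375° S, 94.9583° E

Field N=13, H=7: +13·20° lon, +7·10° lat → SW at lon 80°, lat -20°.
Square 7, 1: +7·2° lon, +1·1° lat → SW at lon 94°, lat -19°.
Subsquare l=11, b=1: +11·0.0833333° lon, +1·0.0416667° lat → SW at lon 94.9167°, lat -18.9583°.
Cell spans 0.0833333° lon × 0.0416667° lat. Centre is SW corner plus half of each.
latitude 18.9375° S, longitude 94.9583° E.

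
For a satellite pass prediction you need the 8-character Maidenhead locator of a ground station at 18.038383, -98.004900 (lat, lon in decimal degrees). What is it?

Shift to the Maidenhead origin (180°W, 90°S): lon 81.99510, lat 108.03838.
Field: 81.99510/20 → 4 → E, 108.03838/10 → 10 → K; chars EK.
Square: 1.99510/2 → 0, 8.03838/1 → 8; chars 08.
Subsquare: 1.99510/0.0833333 → 23 → x, 0.03838/0.0416667 → 0 → a; chars xa.
Extended square: 0.07843/0.00833333 → 9, 0.03838/0.00416667 → 9; chars 99.

EK08xa99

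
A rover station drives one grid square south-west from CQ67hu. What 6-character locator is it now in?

Longitude subsquare h = 7; −1 → 6 = g.
Latitude subsquare u = 20; −1 → 19 = t.

CQ67gt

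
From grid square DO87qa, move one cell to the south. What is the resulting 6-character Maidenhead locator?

DO86qx

Latitude subsquare a = 0; −1 → -1, wraps to 23 = x, carry into square.
Latitude square 7; −1 → 6.
The longitude characters are unchanged.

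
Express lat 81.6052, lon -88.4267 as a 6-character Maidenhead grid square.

Add 180° to longitude and 90° to latitude: 91.5733, 171.6052.
Field (20°×10°, letters A–R): lon ⌊91.5733/20⌋ = 4 → E; lat ⌊171.6052/10⌋ = 17 → R.
Square (2°×1°, digits 0–9): lon ⌊11.5733/2⌋ = 5; lat ⌊1.6052/1⌋ = 1.
Subsquare (5′×2.5′, letters a–x): lon ⌊1.5733/0.0833333⌋ = 18 → s; lat ⌊0.6052/0.0416667⌋ = 14 → o.

ER51so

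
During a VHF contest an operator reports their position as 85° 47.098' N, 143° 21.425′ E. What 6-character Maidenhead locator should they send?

QR15qs

Shift to the Maidenhead origin (180°W, 90°S): lon 323.3571, lat 175.7850.
Field (20°×10°, letters A–R): 323.3571/20 → 16 → Q, 175.7850/10 → 17 → R; chars QR.
Square (2°×1°, digits 0–9): 3.3571/2 → 1, 5.7850/1 → 5; chars 15.
Subsquare (5′×2.5′, letters a–x): 1.3571/0.0833333 → 16 → q, 0.7850/0.0416667 → 18 → s; chars qs.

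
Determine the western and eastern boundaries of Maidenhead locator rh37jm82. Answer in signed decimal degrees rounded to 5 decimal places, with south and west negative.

166.81667, 166.82500

Field R=17, H=7: +17·20° lon, +7·10° lat → SW at lon 160°, lat -20°.
Square 3, 7: +3·2° lon, +7·1° lat → SW at lon 166°, lat -13°.
Subsquare j=9, m=12: +9·0.0833333° lon, +12·0.0416667° lat → SW at lon 166.75°, lat -12.5°.
Extended square 8, 2: +8·0.00833333° lon, +2·0.00416667° lat → SW at lon 166.817°, lat -12.4917°.
Cell spans 0.00833333° lon × 0.00416667° lat.
west 166.81667, east 166.82500.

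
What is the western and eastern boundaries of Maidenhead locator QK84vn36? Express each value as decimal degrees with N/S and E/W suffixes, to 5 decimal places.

157.77500° E, 157.78333° E

Field Q=16, K=10: +16·20° lon, +10·10° lat → SW at lon 140°, lat 10°.
Square 8, 4: +8·2° lon, +4·1° lat → SW at lon 156°, lat 14°.
Subsquare v=21, n=13: +21·0.0833333° lon, +13·0.0416667° lat → SW at lon 157.75°, lat 14.5417°.
Extended square 3, 6: +3·0.00833333° lon, +6·0.00416667° lat → SW at lon 157.775°, lat 14.5667°.
Cell spans 0.00833333° lon × 0.00416667° lat.
west 157.77500° E, east 157.78333° E.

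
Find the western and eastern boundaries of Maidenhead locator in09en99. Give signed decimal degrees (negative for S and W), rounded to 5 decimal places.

-19.59167, -19.58333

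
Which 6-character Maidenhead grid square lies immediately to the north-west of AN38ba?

AN38ab

Longitude subsquare b = 1; −1 → 0 = a.
Latitude subsquare a = 0; +1 → 1 = b.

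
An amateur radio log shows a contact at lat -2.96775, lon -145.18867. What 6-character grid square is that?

Shift to the Maidenhead origin (180°W, 90°S): lon 34.8113, lat 87.0323.
Field (20°×10°, letters A–R): lon ⌊34.8113/20⌋ = 1 → B; lat ⌊87.0323/10⌋ = 8 → I.
Square (2°×1°, digits 0–9): lon ⌊14.8113/2⌋ = 7; lat ⌊7.0323/1⌋ = 7.
Subsquare (5′×2.5′, letters a–x): lon ⌊0.8113/0.0833333⌋ = 9 → j; lat ⌊0.0323/0.0416667⌋ = 0 → a.

BI77ja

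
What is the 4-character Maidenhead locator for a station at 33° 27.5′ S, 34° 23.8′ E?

Shift to the Maidenhead origin (180°W, 90°S): lon 214.40, lat 56.54.
Field: lon ⌊214.40/20⌋ = 10 → K; lat ⌊56.54/10⌋ = 5 → F.
Square: lon ⌊14.40/2⌋ = 7; lat ⌊6.54/1⌋ = 6.

KF76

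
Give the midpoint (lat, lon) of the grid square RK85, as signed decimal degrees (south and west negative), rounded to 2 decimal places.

15.50, 177.00

Field R=17, K=10: +17·20° lon, +10·10° lat → SW at lon 160°, lat 10°.
Square 8, 5: +8·2° lon, +5·1° lat → SW at lon 176°, lat 15°.
Cell spans 2° lon × 1° lat. Centre is SW corner plus half of each.
latitude 15.50, longitude 177.00.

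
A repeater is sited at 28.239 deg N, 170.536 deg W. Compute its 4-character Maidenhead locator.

Shift to the Maidenhead origin (180°W, 90°S): lon 9.46, lat 118.24.
Field: lon ⌊9.46/20⌋ = 0 → A; lat ⌊118.24/10⌋ = 11 → L.
Square: lon ⌊9.46/2⌋ = 4; lat ⌊8.24/1⌋ = 8.

AL48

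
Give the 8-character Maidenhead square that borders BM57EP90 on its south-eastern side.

BM57fo09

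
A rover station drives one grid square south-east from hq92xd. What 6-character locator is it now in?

IQ02ac

Longitude subsquare x = 23; +1 → 24, wraps to 0 = a, carry into square.
Longitude square 9; +1 → 10, wraps to 0, carry into field.
Longitude field H = 7; +1 → 8 = I.
Latitude subsquare d = 3; −1 → 2 = c.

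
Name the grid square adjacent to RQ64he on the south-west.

RQ64gd

Longitude subsquare h = 7; −1 → 6 = g.
Latitude subsquare e = 4; −1 → 3 = d.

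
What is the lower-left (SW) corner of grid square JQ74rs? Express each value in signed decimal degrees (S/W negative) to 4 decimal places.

74.7500, 15.4167

Field J=9, Q=16: +9·20° lon, +16·10° lat → SW at lon 0°, lat 70°.
Square 7, 4: +7·2° lon, +4·1° lat → SW at lon 14°, lat 74°.
Subsquare r=17, s=18: +17·0.0833333° lon, +18·0.0416667° lat → SW at lon 15.4167°, lat 74.75°.
latitude 74.7500, longitude 15.4167.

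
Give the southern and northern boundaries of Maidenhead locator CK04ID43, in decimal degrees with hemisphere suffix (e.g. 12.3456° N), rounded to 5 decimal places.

14.13750° N, 14.14167° N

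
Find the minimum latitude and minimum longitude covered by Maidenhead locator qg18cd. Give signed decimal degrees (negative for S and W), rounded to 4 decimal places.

-21.8750, 142.1667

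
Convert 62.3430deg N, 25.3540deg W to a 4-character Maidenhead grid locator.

Shift to the Maidenhead origin (180°W, 90°S): lon 154.65, lat 152.34.
Field: 154.65/20 → 7 → H, 152.34/10 → 15 → P; chars HP.
Square: 14.65/2 → 7, 2.34/1 → 2; chars 72.

HP72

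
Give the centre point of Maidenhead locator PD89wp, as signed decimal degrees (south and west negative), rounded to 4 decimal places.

-50.3542, 137.8750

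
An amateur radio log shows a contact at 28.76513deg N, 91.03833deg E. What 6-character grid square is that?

Offset from 180°W / 90°S: lon 271.0383°, lat 118.7651°.
Field (20°×10°, letters A–R): 271.0383/20 → 13 → N, 118.7651/10 → 11 → L; chars NL.
Square (2°×1°, digits 0–9): 11.0383/2 → 5, 8.7651/1 → 8; chars 58.
Subsquare (5′×2.5′, letters a–x): 1.0383/0.0833333 → 12 → m, 0.7651/0.0416667 → 18 → s; chars ms.

NL58ms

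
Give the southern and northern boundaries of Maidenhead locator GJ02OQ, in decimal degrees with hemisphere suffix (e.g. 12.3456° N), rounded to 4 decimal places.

2.6667° N, 2.7083° N

Field G=6, J=9: +6·20° lon, +9·10° lat → SW at lon -60°, lat 0°.
Square 0, 2: +0·2° lon, +2·1° lat → SW at lon -60°, lat 2°.
Subsquare o=14, q=16: +14·0.0833333° lon, +16·0.0416667° lat → SW at lon -58.8333°, lat 2.66667°.
Cell spans 0.0833333° lon × 0.0416667° lat.
south 2.6667° N, north 2.7083° N.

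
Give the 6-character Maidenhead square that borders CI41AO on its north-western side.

CI31xp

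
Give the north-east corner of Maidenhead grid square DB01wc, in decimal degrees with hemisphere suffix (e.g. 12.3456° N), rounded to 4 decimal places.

78.8750° S, 118.0833° W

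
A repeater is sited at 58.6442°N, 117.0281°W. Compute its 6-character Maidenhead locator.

Add 180° to longitude and 90° to latitude: 62.9719, 148.6442.
Field (20°×10°, letters A–R): 62.9719/20 → 3 → D, 148.6442/10 → 14 → O; chars DO.
Square (2°×1°, digits 0–9): 2.9719/2 → 1, 8.6442/1 → 8; chars 18.
Subsquare (5′×2.5′, letters a–x): 0.9719/0.0833333 → 11 → l, 0.6442/0.0416667 → 15 → p; chars lp.

DO18lp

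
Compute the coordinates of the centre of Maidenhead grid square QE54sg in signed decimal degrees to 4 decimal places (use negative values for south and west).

Field Q=16, E=4: +16·20° lon, +4·10° lat → SW at lon 140°, lat -50°.
Square 5, 4: +5·2° lon, +4·1° lat → SW at lon 150°, lat -46°.
Subsquare s=18, g=6: +18·0.0833333° lon, +6·0.0416667° lat → SW at lon 151.5°, lat -45.75°.
Cell spans 0.0833333° lon × 0.0416667° lat. Centre is SW corner plus half of each.
latitude -45.7292, longitude 151.5417.

-45.7292, 151.5417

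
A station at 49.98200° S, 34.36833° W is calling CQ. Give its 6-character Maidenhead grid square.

Add 180° to longitude and 90° to latitude: 145.6317, 40.0180.
Field: 145.6317/20 → 7 → H, 40.0180/10 → 4 → E; chars HE.
Square: 5.6317/2 → 2, 0.0180/1 → 0; chars 20.
Subsquare: 1.6317/0.0833333 → 19 → t, 0.0180/0.0416667 → 0 → a; chars ta.

HE20ta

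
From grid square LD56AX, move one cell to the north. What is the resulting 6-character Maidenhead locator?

LD57aa

Latitude subsquare x = 23; +1 → 24, wraps to 0 = a, carry into square.
Latitude square 6; +1 → 7.
The longitude characters are unchanged.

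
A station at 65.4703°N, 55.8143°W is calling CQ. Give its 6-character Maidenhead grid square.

GP25cl

Offset from 180°W / 90°S: lon 124.1857°, lat 155.4703°.
Field (20°×10°, letters A–R): 124.1857/20 → 6 → G, 155.4703/10 → 15 → P; chars GP.
Square (2°×1°, digits 0–9): 4.1857/2 → 2, 5.4703/1 → 5; chars 25.
Subsquare (5′×2.5′, letters a–x): 0.1857/0.0833333 → 2 → c, 0.4703/0.0416667 → 11 → l; chars cl.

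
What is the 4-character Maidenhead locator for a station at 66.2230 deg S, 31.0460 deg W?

Add 180° to longitude and 90° to latitude: 148.95, 23.78.
Field (20°×10°, letters A–R): 148.95/20 → 7 → H, 23.78/10 → 2 → C; chars HC.
Square (2°×1°, digits 0–9): 8.95/2 → 4, 3.78/1 → 3; chars 43.

HC43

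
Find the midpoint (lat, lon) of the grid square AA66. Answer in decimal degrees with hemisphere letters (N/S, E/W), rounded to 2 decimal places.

83.50° S, 167.00° W

Field A=0, A=0: +0·20° lon, +0·10° lat → SW at lon -180°, lat -90°.
Square 6, 6: +6·2° lon, +6·1° lat → SW at lon -168°, lat -84°.
Cell spans 2° lon × 1° lat. Centre is SW corner plus half of each.
latitude 83.50° S, longitude 167.00° W.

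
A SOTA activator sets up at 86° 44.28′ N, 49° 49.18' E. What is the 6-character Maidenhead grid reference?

Offset from 180°W / 90°S: lon 229.8197°, lat 176.7380°.
Field: lon ⌊229.8197/20⌋ = 11 → L; lat ⌊176.7380/10⌋ = 17 → R.
Square: lon ⌊9.8197/2⌋ = 4; lat ⌊6.7380/1⌋ = 6.
Subsquare: lon ⌊1.8197/0.0833333⌋ = 21 → v; lat ⌊0.7380/0.0416667⌋ = 17 → r.

LR46vr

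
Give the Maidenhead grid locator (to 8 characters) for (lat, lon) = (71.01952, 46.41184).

LQ31ea94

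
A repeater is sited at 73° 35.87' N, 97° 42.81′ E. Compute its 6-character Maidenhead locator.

NQ83uo

Offset from 180°W / 90°S: lon 277.7135°, lat 163.5978°.
Field (20°×10°, letters A–R): 277.7135/20 → 13 → N, 163.5978/10 → 16 → Q; chars NQ.
Square (2°×1°, digits 0–9): 17.7135/2 → 8, 3.5978/1 → 3; chars 83.
Subsquare (5′×2.5′, letters a–x): 1.7135/0.0833333 → 20 → u, 0.5978/0.0416667 → 14 → o; chars uo.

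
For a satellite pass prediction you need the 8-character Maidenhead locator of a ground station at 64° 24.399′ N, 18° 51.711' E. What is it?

Shift to the Maidenhead origin (180°W, 90°S): lon 198.86185, lat 154.40665.
Field: lon ⌊198.86185/20⌋ = 9 → J; lat ⌊154.40665/10⌋ = 15 → P.
Square: lon ⌊18.86185/2⌋ = 9; lat ⌊4.40665/1⌋ = 4.
Subsquare: lon ⌊0.86185/0.0833333⌋ = 10 → k; lat ⌊0.40665/0.0416667⌋ = 9 → j.
Extended square: lon ⌊0.02852/0.00833333⌋ = 3; lat ⌊0.03165/0.00416667⌋ = 7.

JP94kj37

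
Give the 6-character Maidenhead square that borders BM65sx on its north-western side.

BM66ra

Longitude subsquare s = 18; −1 → 17 = r.
Latitude subsquare x = 23; +1 → 24, wraps to 0 = a, carry into square.
Latitude square 5; +1 → 6.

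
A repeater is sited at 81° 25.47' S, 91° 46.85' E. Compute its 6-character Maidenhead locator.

Shift to the Maidenhead origin (180°W, 90°S): lon 271.7808, lat 8.5755.
Field (20°×10°, letters A–R): lon ⌊271.7808/20⌋ = 13 → N; lat ⌊8.5755/10⌋ = 0 → A.
Square (2°×1°, digits 0–9): lon ⌊11.7808/2⌋ = 5; lat ⌊8.5755/1⌋ = 8.
Subsquare (5′×2.5′, letters a–x): lon ⌊1.7808/0.0833333⌋ = 21 → v; lat ⌊0.5755/0.0416667⌋ = 13 → n.

NA58vn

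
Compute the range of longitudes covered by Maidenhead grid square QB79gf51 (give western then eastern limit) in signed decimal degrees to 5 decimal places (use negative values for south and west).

Field Q=16, B=1: +16·20° lon, +1·10° lat → SW at lon 140°, lat -80°.
Square 7, 9: +7·2° lon, +9·1° lat → SW at lon 154°, lat -71°.
Subsquare g=6, f=5: +6·0.0833333° lon, +5·0.0416667° lat → SW at lon 154.5°, lat -70.7917°.
Extended square 5, 1: +5·0.00833333° lon, +1·0.00416667° lat → SW at lon 154.542°, lat -70.7875°.
Cell spans 0.00833333° lon × 0.00416667° lat.
west 154.54167, east 154.55000.

154.54167, 154.55000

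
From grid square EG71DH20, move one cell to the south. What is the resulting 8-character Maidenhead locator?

Latitude extended square 0; −1 → -1, wraps to 9, carry into subsquare.
Latitude subsquare h = 7; −1 → 6 = g.
The longitude characters are unchanged.

EG71dg29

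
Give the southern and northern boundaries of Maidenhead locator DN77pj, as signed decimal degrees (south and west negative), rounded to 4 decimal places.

47.3750, 47.4167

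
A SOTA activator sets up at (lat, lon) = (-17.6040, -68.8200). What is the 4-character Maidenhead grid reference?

FH52

Offset from 180°W / 90°S: lon 111.18°, lat 72.40°.
Field: lon ⌊111.18/20⌋ = 5 → F; lat ⌊72.40/10⌋ = 7 → H.
Square: lon ⌊11.18/2⌋ = 5; lat ⌊2.40/1⌋ = 2.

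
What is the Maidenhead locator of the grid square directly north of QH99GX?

QI90ga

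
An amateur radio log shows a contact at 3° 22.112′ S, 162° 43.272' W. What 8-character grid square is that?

AI86pp31

Add 180° to longitude and 90° to latitude: 17.27880, 86.63147.
Field: 17.27880/20 → 0 → A, 86.63147/10 → 8 → I; chars AI.
Square: 17.27880/2 → 8, 6.63147/1 → 6; chars 86.
Subsquare: 1.27880/0.0833333 → 15 → p, 0.63147/0.0416667 → 15 → p; chars pp.
Extended square: 0.02880/0.00833333 → 3, 0.00647/0.00416667 → 1; chars 31.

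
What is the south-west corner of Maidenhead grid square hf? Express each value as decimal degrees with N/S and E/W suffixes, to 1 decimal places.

40.0° S, 40.0° W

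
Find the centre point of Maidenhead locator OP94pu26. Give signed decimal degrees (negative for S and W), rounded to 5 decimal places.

64.86042, 119.27083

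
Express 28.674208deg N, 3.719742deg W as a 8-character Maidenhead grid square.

IL88dq31

Shift to the Maidenhead origin (180°W, 90°S): lon 176.28026, lat 118.67421.
Field (20°×10°, letters A–R): lon ⌊176.28026/20⌋ = 8 → I; lat ⌊118.67421/10⌋ = 11 → L.
Square (2°×1°, digits 0–9): lon ⌊16.28026/2⌋ = 8; lat ⌊8.67421/1⌋ = 8.
Subsquare (5′×2.5′, letters a–x): lon ⌊0.28026/0.0833333⌋ = 3 → d; lat ⌊0.67421/0.0416667⌋ = 16 → q.
Extended square (30″×15″, digits 0–9): lon ⌊0.03026/0.00833333⌋ = 3; lat ⌊0.00754/0.00416667⌋ = 1.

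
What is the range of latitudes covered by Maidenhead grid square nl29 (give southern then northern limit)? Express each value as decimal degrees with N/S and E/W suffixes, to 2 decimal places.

Field N=13, L=11: +13·20° lon, +11·10° lat → SW at lon 80°, lat 20°.
Square 2, 9: +2·2° lon, +9·1° lat → SW at lon 84°, lat 29°.
Cell spans 2° lon × 1° lat.
south 29.00° N, north 30.00° N.

29.00° N, 30.00° N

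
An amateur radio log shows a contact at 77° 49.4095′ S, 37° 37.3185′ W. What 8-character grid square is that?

HB12ee52

Add 180° to longitude and 90° to latitude: 142.37803, 12.17651.
Field: 142.37803/20 → 7 → H, 12.17651/10 → 1 → B; chars HB.
Square: 2.37803/2 → 1, 2.17651/1 → 2; chars 12.
Subsquare: 0.37803/0.0833333 → 4 → e, 0.17651/0.0416667 → 4 → e; chars ee.
Extended square: 0.04469/0.00833333 → 5, 0.00984/0.00416667 → 2; chars 52.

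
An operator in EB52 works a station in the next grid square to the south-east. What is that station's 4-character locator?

Longitude square 5; +1 → 6.
Latitude square 2; −1 → 1.

EB61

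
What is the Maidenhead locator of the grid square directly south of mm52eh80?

Latitude extended square 0; −1 → -1, wraps to 9, carry into subsquare.
Latitude subsquare h = 7; −1 → 6 = g.
The longitude characters are unchanged.

MM52eg89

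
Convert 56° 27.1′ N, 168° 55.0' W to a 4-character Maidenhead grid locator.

AO56

Offset from 180°W / 90°S: lon 11.08°, lat 146.45°.
Field: 11.08/20 → 0 → A, 146.45/10 → 14 → O; chars AO.
Square: 11.08/2 → 5, 6.45/1 → 6; chars 56.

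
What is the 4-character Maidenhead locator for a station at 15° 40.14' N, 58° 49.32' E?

LK95

Shift to the Maidenhead origin (180°W, 90°S): lon 238.82, lat 105.67.
Field (20°×10°, letters A–R): lon ⌊238.82/20⌋ = 11 → L; lat ⌊105.67/10⌋ = 10 → K.
Square (2°×1°, digits 0–9): lon ⌊18.82/2⌋ = 9; lat ⌊5.67/1⌋ = 5.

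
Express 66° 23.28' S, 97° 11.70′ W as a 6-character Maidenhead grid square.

Add 180° to longitude and 90° to latitude: 82.8050, 23.6120.
Field (20°×10°, letters A–R): lon ⌊82.8050/20⌋ = 4 → E; lat ⌊23.6120/10⌋ = 2 → C.
Square (2°×1°, digits 0–9): lon ⌊2.8050/2⌋ = 1; lat ⌊3.6120/1⌋ = 3.
Subsquare (5′×2.5′, letters a–x): lon ⌊0.8050/0.0833333⌋ = 9 → j; lat ⌊0.6120/0.0416667⌋ = 14 → o.

EC13jo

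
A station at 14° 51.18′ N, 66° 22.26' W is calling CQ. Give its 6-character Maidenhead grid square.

Add 180° to longitude and 90° to latitude: 113.6290, 104.8530.
Field: 113.6290/20 → 5 → F, 104.8530/10 → 10 → K; chars FK.
Square: 13.6290/2 → 6, 4.8530/1 → 4; chars 64.
Subsquare: 1.6290/0.0833333 → 19 → t, 0.8530/0.0416667 → 20 → u; chars tu.

FK64tu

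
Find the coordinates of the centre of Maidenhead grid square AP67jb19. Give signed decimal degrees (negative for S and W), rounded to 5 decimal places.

67.08125, -167.23750

Field A=0, P=15: +0·20° lon, +15·10° lat → SW at lon -180°, lat 60°.
Square 6, 7: +6·2° lon, +7·1° lat → SW at lon -168°, lat 67°.
Subsquare j=9, b=1: +9·0.0833333° lon, +1·0.0416667° lat → SW at lon -167.25°, lat 67.0417°.
Extended square 1, 9: +1·0.00833333° lon, +9·0.00416667° lat → SW at lon -167.242°, lat 67.0792°.
Cell spans 0.00833333° lon × 0.00416667° lat. Centre is SW corner plus half of each.
latitude 67.08125, longitude -167.23750.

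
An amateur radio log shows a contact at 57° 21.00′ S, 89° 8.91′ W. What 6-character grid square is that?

ED52kp

Add 180° to longitude and 90° to latitude: 90.8515, 32.6500.
Field (20°×10°, letters A–R): lon ⌊90.8515/20⌋ = 4 → E; lat ⌊32.6500/10⌋ = 3 → D.
Square (2°×1°, digits 0–9): lon ⌊10.8515/2⌋ = 5; lat ⌊2.6500/1⌋ = 2.
Subsquare (5′×2.5′, letters a–x): lon ⌊0.8515/0.0833333⌋ = 10 → k; lat ⌊0.6500/0.0416667⌋ = 15 → p.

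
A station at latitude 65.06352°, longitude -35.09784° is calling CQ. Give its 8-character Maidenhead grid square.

Add 180° to longitude and 90° to latitude: 144.90216, 155.06352.
Field: 144.90216/20 → 7 → H, 155.06352/10 → 15 → P; chars HP.
Square: 4.90216/2 → 2, 5.06352/1 → 5; chars 25.
Subsquare: 0.90216/0.0833333 → 10 → k, 0.06352/0.0416667 → 1 → b; chars kb.
Extended square: 0.06883/0.00833333 → 8, 0.02185/0.00416667 → 5; chars 85.

HP25kb85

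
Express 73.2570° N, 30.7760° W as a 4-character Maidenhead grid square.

HQ43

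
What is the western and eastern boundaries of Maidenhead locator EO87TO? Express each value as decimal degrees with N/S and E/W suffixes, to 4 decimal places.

82.4167° W, 82.3333° W

Field E=4, O=14: +4·20° lon, +14·10° lat → SW at lon -100°, lat 50°.
Square 8, 7: +8·2° lon, +7·1° lat → SW at lon -84°, lat 57°.
Subsquare t=19, o=14: +19·0.0833333° lon, +14·0.0416667° lat → SW at lon -82.4167°, lat 57.5833°.
Cell spans 0.0833333° lon × 0.0416667° lat.
west 82.4167° W, east 82.3333° W.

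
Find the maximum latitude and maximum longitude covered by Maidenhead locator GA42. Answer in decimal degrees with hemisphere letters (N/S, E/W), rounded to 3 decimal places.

87.000° S, 50.000° W

Field G=6, A=0: +6·20° lon, +0·10° lat → SW at lon -60°, lat -90°.
Square 4, 2: +4·2° lon, +2·1° lat → SW at lon -52°, lat -88°.
Cell spans 2° lon × 1° lat. NE corner is SW corner plus one full cell.
latitude 87.000° S, longitude 50.000° W.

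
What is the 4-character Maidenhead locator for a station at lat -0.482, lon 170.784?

Shift to the Maidenhead origin (180°W, 90°S): lon 350.78, lat 89.52.
Field: lon ⌊350.78/20⌋ = 17 → R; lat ⌊89.52/10⌋ = 8 → I.
Square: lon ⌊10.78/2⌋ = 5; lat ⌊9.52/1⌋ = 9.

RI59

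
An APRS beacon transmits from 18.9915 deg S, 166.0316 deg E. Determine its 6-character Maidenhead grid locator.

RH31aa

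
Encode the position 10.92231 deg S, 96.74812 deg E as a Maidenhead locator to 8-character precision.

NH89ib98

Offset from 180°W / 90°S: lon 276.74812°, lat 79.07769°.
Field: lon ⌊276.74812/20⌋ = 13 → N; lat ⌊79.07769/10⌋ = 7 → H.
Square: lon ⌊16.74812/2⌋ = 8; lat ⌊9.07769/1⌋ = 9.
Subsquare: lon ⌊0.74812/0.0833333⌋ = 8 → i; lat ⌊0.07769/0.0416667⌋ = 1 → b.
Extended square: lon ⌊0.08145/0.00833333⌋ = 9; lat ⌊0.03602/0.00416667⌋ = 8.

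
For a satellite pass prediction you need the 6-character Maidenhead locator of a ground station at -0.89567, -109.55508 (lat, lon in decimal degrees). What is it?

DI59fc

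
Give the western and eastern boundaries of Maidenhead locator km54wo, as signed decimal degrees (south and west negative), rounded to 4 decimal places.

31.8333, 31.9167

Field K=10, M=12: +10·20° lon, +12·10° lat → SW at lon 20°, lat 30°.
Square 5, 4: +5·2° lon, +4·1° lat → SW at lon 30°, lat 34°.
Subsquare w=22, o=14: +22·0.0833333° lon, +14·0.0416667° lat → SW at lon 31.8333°, lat 34.5833°.
Cell spans 0.0833333° lon × 0.0416667° lat.
west 31.8333, east 31.9167.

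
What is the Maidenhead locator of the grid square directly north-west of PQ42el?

PQ42dm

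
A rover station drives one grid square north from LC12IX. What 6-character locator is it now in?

LC13ia

Latitude subsquare x = 23; +1 → 24, wraps to 0 = a, carry into square.
Latitude square 2; +1 → 3.
The longitude characters are unchanged.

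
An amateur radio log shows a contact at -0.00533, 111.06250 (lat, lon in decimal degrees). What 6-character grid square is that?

Offset from 180°W / 90°S: lon 291.0625°, lat 89.9947°.
Field: 291.0625/20 → 14 → O, 89.9947/10 → 8 → I; chars OI.
Square: 11.0625/2 → 5, 9.9947/1 → 9; chars 59.
Subsquare: 1.0625/0.0833333 → 12 → m, 0.9947/0.0416667 → 23 → x; chars mx.

OI59mx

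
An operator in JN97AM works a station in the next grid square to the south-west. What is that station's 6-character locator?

Longitude subsquare a = 0; −1 → -1, wraps to 23 = x, carry into square.
Longitude square 9; −1 → 8.
Latitude subsquare m = 12; −1 → 11 = l.

JN87xl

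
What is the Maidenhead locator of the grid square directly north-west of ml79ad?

ML69xe

Longitude subsquare a = 0; −1 → -1, wraps to 23 = x, carry into square.
Longitude square 7; −1 → 6.
Latitude subsquare d = 3; +1 → 4 = e.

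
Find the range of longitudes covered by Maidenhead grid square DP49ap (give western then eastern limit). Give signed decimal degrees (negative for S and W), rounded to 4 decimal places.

Field D=3, P=15: +3·20° lon, +15·10° lat → SW at lon -120°, lat 60°.
Square 4, 9: +4·2° lon, +9·1° lat → SW at lon -112°, lat 69°.
Subsquare a=0, p=15: +0·0.0833333° lon, +15·0.0416667° lat → SW at lon -112°, lat 69.625°.
Cell spans 0.0833333° lon × 0.0416667° lat.
west -112.0000, east -111.9167.

-112.0000, -111.9167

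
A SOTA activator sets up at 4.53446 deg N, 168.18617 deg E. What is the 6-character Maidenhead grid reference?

RJ44cm

Add 180° to longitude and 90° to latitude: 348.1862, 94.5345.
Field (20°×10°, letters A–R): lon ⌊348.1862/20⌋ = 17 → R; lat ⌊94.5345/10⌋ = 9 → J.
Square (2°×1°, digits 0–9): lon ⌊8.1862/2⌋ = 4; lat ⌊4.5345/1⌋ = 4.
Subsquare (5′×2.5′, letters a–x): lon ⌊0.1862/0.0833333⌋ = 2 → c; lat ⌊0.5345/0.0416667⌋ = 12 → m.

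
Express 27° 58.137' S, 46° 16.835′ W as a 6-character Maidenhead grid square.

Offset from 180°W / 90°S: lon 133.7194°, lat 62.0311°.
Field: lon ⌊133.7194/20⌋ = 6 → G; lat ⌊62.0311/10⌋ = 6 → G.
Square: lon ⌊13.7194/2⌋ = 6; lat ⌊2.0311/1⌋ = 2.
Subsquare: lon ⌊1.7194/0.0833333⌋ = 20 → u; lat ⌊0.0311/0.0416667⌋ = 0 → a.

GG62ua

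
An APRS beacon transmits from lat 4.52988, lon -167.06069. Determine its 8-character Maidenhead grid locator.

AJ64lm27

Offset from 180°W / 90°S: lon 12.93931°, lat 94.52988°.
Field (20°×10°, letters A–R): lon ⌊12.93931/20⌋ = 0 → A; lat ⌊94.52988/10⌋ = 9 → J.
Square (2°×1°, digits 0–9): lon ⌊12.93931/2⌋ = 6; lat ⌊4.52988/1⌋ = 4.
Subsquare (5′×2.5′, letters a–x): lon ⌊0.93931/0.0833333⌋ = 11 → l; lat ⌊0.52988/0.0416667⌋ = 12 → m.
Extended square (30″×15″, digits 0–9): lon ⌊0.02264/0.00833333⌋ = 2; lat ⌊0.02988/0.00416667⌋ = 7.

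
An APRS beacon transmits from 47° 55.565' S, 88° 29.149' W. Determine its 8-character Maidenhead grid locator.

EE52sb17

Offset from 180°W / 90°S: lon 91.51418°, lat 42.07392°.
Field: lon ⌊91.51418/20⌋ = 4 → E; lat ⌊42.07392/10⌋ = 4 → E.
Square: lon ⌊11.51418/2⌋ = 5; lat ⌊2.07392/1⌋ = 2.
Subsquare: lon ⌊1.51418/0.0833333⌋ = 18 → s; lat ⌊0.07392/0.0416667⌋ = 1 → b.
Extended square: lon ⌊0.01418/0.00833333⌋ = 1; lat ⌊0.03225/0.00416667⌋ = 7.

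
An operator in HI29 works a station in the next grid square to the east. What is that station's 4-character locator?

HI39

Longitude square 2; +1 → 3.
The latitude characters are unchanged.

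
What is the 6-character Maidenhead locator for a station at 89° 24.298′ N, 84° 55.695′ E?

Shift to the Maidenhead origin (180°W, 90°S): lon 264.9282, lat 179.4050.
Field: lon ⌊264.9282/20⌋ = 13 → N; lat ⌊179.4050/10⌋ = 17 → R.
Square: lon ⌊4.9282/2⌋ = 2; lat ⌊9.4050/1⌋ = 9.
Subsquare: lon ⌊0.9282/0.0833333⌋ = 11 → l; lat ⌊0.4050/0.0416667⌋ = 9 → j.

NR29lj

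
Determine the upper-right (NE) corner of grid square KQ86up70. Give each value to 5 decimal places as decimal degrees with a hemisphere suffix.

Field K=10, Q=16: +10·20° lon, +16·10° lat → SW at lon 20°, lat 70°.
Square 8, 6: +8·2° lon, +6·1° lat → SW at lon 36°, lat 76°.
Subsquare u=20, p=15: +20·0.0833333° lon, +15·0.0416667° lat → SW at lon 37.6667°, lat 76.625°.
Extended square 7, 0: +7·0.00833333° lon, +0·0.00416667° lat → SW at lon 37.725°, lat 76.625°.
Cell spans 0.00833333° lon × 0.00416667° lat. NE corner is SW corner plus one full cell.
latitude 76.62917° N, longitude 37.73333° E.

76.62917° N, 37.73333° E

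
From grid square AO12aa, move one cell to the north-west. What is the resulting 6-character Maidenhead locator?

AO02xb

Longitude subsquare a = 0; −1 → -1, wraps to 23 = x, carry into square.
Longitude square 1; −1 → 0.
Latitude subsquare a = 0; +1 → 1 = b.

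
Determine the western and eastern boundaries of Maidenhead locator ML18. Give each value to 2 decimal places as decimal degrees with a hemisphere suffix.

62.00° E, 64.00° E

Field M=12, L=11: +12·20° lon, +11·10° lat → SW at lon 60°, lat 20°.
Square 1, 8: +1·2° lon, +8·1° lat → SW at lon 62°, lat 28°.
Cell spans 2° lon × 1° lat.
west 62.00° E, east 64.00° E.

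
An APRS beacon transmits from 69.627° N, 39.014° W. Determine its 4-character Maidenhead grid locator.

Offset from 180°W / 90°S: lon 140.99°, lat 159.63°.
Field: lon ⌊140.99/20⌋ = 7 → H; lat ⌊159.63/10⌋ = 15 → P.
Square: lon ⌊0.99/2⌋ = 0; lat ⌊9.63/1⌋ = 9.

HP09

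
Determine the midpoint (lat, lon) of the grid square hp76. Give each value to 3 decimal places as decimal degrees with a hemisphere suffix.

66.500° N, 25.000° W

Field H=7, P=15: +7·20° lon, +15·10° lat → SW at lon -40°, lat 60°.
Square 7, 6: +7·2° lon, +6·1° lat → SW at lon -26°, lat 66°.
Cell spans 2° lon × 1° lat. Centre is SW corner plus half of each.
latitude 66.500° N, longitude 25.000° W.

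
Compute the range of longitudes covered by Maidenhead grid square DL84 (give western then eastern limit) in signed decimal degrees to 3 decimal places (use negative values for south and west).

-104.000, -102.000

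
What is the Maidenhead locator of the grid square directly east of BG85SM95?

Longitude extended square 9; +1 → 10, wraps to 0, carry into subsquare.
Longitude subsquare s = 18; +1 → 19 = t.
The latitude characters are unchanged.

BG85tm05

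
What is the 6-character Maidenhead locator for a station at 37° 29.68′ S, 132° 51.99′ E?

PF62km

Offset from 180°W / 90°S: lon 312.8665°, lat 52.5053°.
Field: 312.8665/20 → 15 → P, 52.5053/10 → 5 → F; chars PF.
Square: 12.8665/2 → 6, 2.5053/1 → 2; chars 62.
Subsquare: 0.8665/0.0833333 → 10 → k, 0.5053/0.0416667 → 12 → m; chars km.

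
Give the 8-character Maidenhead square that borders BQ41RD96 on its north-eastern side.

BQ41sd07

Longitude extended square 9; +1 → 10, wraps to 0, carry into subsquare.
Longitude subsquare r = 17; +1 → 18 = s.
Latitude extended square 6; +1 → 7.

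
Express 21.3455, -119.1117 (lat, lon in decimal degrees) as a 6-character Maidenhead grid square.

DL01ki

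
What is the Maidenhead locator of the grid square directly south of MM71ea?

MM70ex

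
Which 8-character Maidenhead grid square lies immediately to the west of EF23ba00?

EF23aa90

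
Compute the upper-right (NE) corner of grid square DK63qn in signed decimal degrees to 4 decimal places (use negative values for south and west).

Field D=3, K=10: +3·20° lon, +10·10° lat → SW at lon -120°, lat 10°.
Square 6, 3: +6·2° lon, +3·1° lat → SW at lon -108°, lat 13°.
Subsquare q=16, n=13: +16·0.0833333° lon, +13·0.0416667° lat → SW at lon -106.667°, lat 13.5417°.
Cell spans 0.0833333° lon × 0.0416667° lat. NE corner is SW corner plus one full cell.
latitude 13.5833, longitude -106.5833.

13.5833, -106.5833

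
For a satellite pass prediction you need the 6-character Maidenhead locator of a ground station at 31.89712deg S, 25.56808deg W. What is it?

HF78fc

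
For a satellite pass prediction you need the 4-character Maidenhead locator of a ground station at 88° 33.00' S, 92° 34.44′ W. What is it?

Add 180° to longitude and 90° to latitude: 87.43, 1.45.
Field: lon ⌊87.43/20⌋ = 4 → E; lat ⌊1.45/10⌋ = 0 → A.
Square: lon ⌊7.43/2⌋ = 3; lat ⌊1.45/1⌋ = 1.

EA31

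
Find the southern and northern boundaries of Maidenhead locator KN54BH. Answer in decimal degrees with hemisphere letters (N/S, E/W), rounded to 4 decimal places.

Field K=10, N=13: +10·20° lon, +13·10° lat → SW at lon 20°, lat 40°.
Square 5, 4: +5·2° lon, +4·1° lat → SW at lon 30°, lat 44°.
Subsquare b=1, h=7: +1·0.0833333° lon, +7·0.0416667° lat → SW at lon 30.0833°, lat 44.2917°.
Cell spans 0.0833333° lon × 0.0416667° lat.
south 44.2917° N, north 44.3333° N.

44.2917° N, 44.3333° N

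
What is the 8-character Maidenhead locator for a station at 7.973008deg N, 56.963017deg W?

Add 180° to longitude and 90° to latitude: 123.03698, 97.97301.
Field: lon ⌊123.03698/20⌋ = 6 → G; lat ⌊97.97301/10⌋ = 9 → J.
Square: lon ⌊3.03698/2⌋ = 1; lat ⌊7.97301/1⌋ = 7.
Subsquare: lon ⌊1.03698/0.0833333⌋ = 12 → m; lat ⌊0.97301/0.0416667⌋ = 23 → x.
Extended square: lon ⌊0.03698/0.00833333⌋ = 4; lat ⌊0.01467/0.00416667⌋ = 3.

GJ17mx43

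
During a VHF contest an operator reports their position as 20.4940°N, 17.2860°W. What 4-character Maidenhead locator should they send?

IL10

Shift to the Maidenhead origin (180°W, 90°S): lon 162.71, lat 110.49.
Field (20°×10°, letters A–R): 162.71/20 → 8 → I, 110.49/10 → 11 → L; chars IL.
Square (2°×1°, digits 0–9): 2.71/2 → 1, 0.49/1 → 0; chars 10.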